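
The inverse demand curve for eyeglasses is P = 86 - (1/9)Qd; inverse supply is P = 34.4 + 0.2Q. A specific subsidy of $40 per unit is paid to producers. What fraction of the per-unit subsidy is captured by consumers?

Consumer share = 5/14

Pre-subsidy: 86 - (1/9)Q = 34.4 + 0.2Q gives Q* = 1161/7 and P* = 473/7.
With the subsidy, sellers receive Ps = Pb + 40 for each unit, where Pb is the price buyers pay.
On the curves, Pb = 86 - (1/9)Q and Ps = 34.4 + 0.2Q; the wedge Ps − Pb = 40 gives 34.4 + 0.2Q − (86 - (1/9)Q) = 40, so Q' = 2061/7.
Then Pb = 86 − (1/9)·(2061/7) = 373/7 and Ps = 34.4 + 0.2·(2061/7) = 653/7.
Buyers' price falls by P* − Pb = 473/7 − 373/7 = 100/7; sellers' price rises by Ps − P* = 653/7 − 473/7 = 180/7.
So consumers capture (100/7)/40 = 5/14 of each unit of subsidy.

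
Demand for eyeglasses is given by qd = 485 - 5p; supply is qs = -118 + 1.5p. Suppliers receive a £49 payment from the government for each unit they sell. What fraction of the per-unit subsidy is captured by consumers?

Consumer share = 3/13

Pre-subsidy: 485 - 5p = -118 + 1.5p gives p* = 1206/13, q* = 275/13.
With the subsidy, sellers receive ps = pb + 49 for each unit, where pb is the price buyers pay.
Supply in terms of pb becomes qs = -118 + 1.5(pb + 49) = -44.5 + 1.5pb. Setting this equal to demand: 485 - 5pb = -44.5 + 1.5pb, so pb = 1059/13.
Sellers receive ps = 1059/13 + 49 = 1696/13; q' = 485 − 5·(1059/13) = 1010/13.
Buyers' price falls by p* − pb = 1206/13 − 1059/13 = 147/13; sellers' price rises by ps − p* = 1696/13 − 1206/13 = 490/13.
So consumers capture (147/13)/49 = 3/13 of each unit of subsidy.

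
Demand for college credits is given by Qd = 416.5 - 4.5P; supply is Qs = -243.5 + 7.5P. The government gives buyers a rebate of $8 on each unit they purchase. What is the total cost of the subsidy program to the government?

Pre-subsidy: 416.5 - 4.5P = -243.5 + 7.5P gives P* = 55, Q* = 169.
With the rebate, buyers effectively pay Pb = Ps − 8, where Ps is the price sellers receive.
Demand in terms of Ps becomes Qd = 416.5 − 4.5(Ps − 8) = 452.5 - 4.5Ps. Setting this equal to supply: 452.5 - 4.5Ps = -243.5 + 7.5Ps, so Ps = 58.
Buyers pay Pb = 58 − 8 = 50; Q' = -243.5 + 7.5·58 = 191.5.
Government outlay = subsidy × quantity = 8 × 191.5 = 1532.

Government cost = $1532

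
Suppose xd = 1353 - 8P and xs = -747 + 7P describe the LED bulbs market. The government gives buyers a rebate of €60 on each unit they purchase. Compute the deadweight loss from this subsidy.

Pre-subsidy: 1353 - 8P = -747 + 7P gives P* = 140, x* = 233.
With the rebate, buyers effectively pay Pb = Ps − 60, where Ps is the price sellers receive.
Demand in terms of Ps becomes xd = 1353 − 8(Ps − 60) = 1833 - 8Ps. Setting this equal to supply: 1833 - 8Ps = -747 + 7Ps, so Ps = 172.
Buyers pay Pb = 172 − 60 = 112; x' = -747 + 7·172 = 457.
The subsidy expands output by 457 − 233 = 224 past the efficient level; on those units the gap between marginal cost and willingness to pay runs from 0 up to 60.
DWL = ½ × 60 × 224 = 6720.

Deadweight loss = €6720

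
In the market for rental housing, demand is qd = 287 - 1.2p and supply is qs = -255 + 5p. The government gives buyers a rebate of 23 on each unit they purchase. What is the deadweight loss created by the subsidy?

Pre-subsidy: 287 - 1.2p = -255 + 5p gives p* = 2710/31, q* = 5645/31.
With the rebate, buyers effectively pay pb = ps − 23, where ps is the price sellers receive.
Demand in terms of ps becomes qd = 287 − 1.2(ps − 23) = 314.6 - 1.2ps. Setting this equal to supply: 314.6 - 1.2ps = -255 + 5ps, so ps = 2848/31.
Buyers pay pb = 2848/31 − 23 = 2135/31; q' = -255 + 5·(2848/31) = 6335/31.
The subsidy expands output by 6335/31 − 5645/31 = 690/31 past the efficient level; on those units the gap between marginal cost and willingness to pay runs from 0 up to 23.
DWL = ½ × 23 × 690/31 = 7935/31.

Deadweight loss = 7935/31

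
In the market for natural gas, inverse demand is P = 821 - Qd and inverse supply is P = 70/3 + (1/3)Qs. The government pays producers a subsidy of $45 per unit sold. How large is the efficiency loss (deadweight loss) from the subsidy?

Pre-subsidy: 821 - Q = 70/3 + (1/3)Q gives Q* = 598.25 and P* = 222.75.
With the subsidy, sellers receive Ps = Pb + 45 for each unit, where Pb is the price buyers pay.
On the curves, Pb = 821 - Q and Ps = 70/3 + (1/3)Q; the wedge Ps − Pb = 45 gives 70/3 + (1/3)Q − (821 - Q) = 45, so Q' = 632.
Then Pb = 821 − 1·632 = 189 and Ps = 70/3 + (1/3)·632 = 234.
The subsidy expands output by 632 − 598.25 = 33.75 past the efficient level; on those units the gap between marginal cost and willingness to pay runs from 0 up to 45.
DWL = ½ × 45 × 33.75 = 759.375.

Deadweight loss = $759.375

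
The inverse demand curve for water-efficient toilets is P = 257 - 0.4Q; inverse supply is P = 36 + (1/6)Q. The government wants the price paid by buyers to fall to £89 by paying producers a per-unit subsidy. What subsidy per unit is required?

Required subsidy s = £17 per unit

At a buyer price of 89, quantity demanded is 642.5 − 2.5·89 = 420.
Sellers supply 420 only when they receive Ps = 36 + (1/6)·420 = 106.
s = Ps − Pb = 106 − 89 = 17.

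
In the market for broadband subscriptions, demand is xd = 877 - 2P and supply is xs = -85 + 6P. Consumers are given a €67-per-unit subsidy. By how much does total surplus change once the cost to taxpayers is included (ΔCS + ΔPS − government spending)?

Net change in total surplus = -€3366.75

Pre-subsidy: 877 - 2P = -85 + 6P gives P* = 120.25, x* = 636.5.
With the rebate, buyers effectively pay Pb = Ps − 67, where Ps is the price sellers receive.
Demand in terms of Ps becomes xd = 877 − 2(Ps − 67) = 1011 - 2Ps. Setting this equal to supply: 1011 - 2Ps = -85 + 6Ps, so Ps = 137.
Buyers pay Pb = 137 − 67 = 70; x' = -85 + 6·137 = 737.
ΔCS = ½(636.5 + 737)(120.25 − 70) = 34509.1875; ΔPS = ½(636.5 + 737)(137 − 120.25) = 11503.0625.
Government spending = 67 × 737 = 49379.
Net change = 34509.1875 + 11503.0625 − 49379 = -3366.75. The loss equals the DWL triangle ½·67·100.5.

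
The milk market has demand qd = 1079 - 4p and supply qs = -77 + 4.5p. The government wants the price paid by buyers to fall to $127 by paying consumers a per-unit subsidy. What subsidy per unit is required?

At a buyer price of 127, quantity demanded is 1079 − 4·127 = 571.
Sellers supply 571 only when they receive ps with -77 + 4.5·ps = 571, i.e. ps = 144.
s = ps − pb = 144 − 127 = 17.

Required subsidy s = $17 per unit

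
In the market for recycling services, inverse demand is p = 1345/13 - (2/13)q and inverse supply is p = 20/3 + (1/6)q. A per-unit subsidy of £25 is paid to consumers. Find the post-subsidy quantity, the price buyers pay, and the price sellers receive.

Pre-subsidy: 1345/13 - (2/13)q = 20/3 + (1/6)q gives q* = 302 and p* = 57.
With the rebate, buyers effectively pay pb = ps − 25, where ps is the price sellers receive.
On the curves, pb = 1345/13 - (2/13)q and ps = 20/3 + (1/6)q; the wedge ps − pb = 25 gives 20/3 + (1/6)q − (1345/13 - (2/13)q) = 25, so q' = 380.
Then pb = 1345/13 − (2/13)·380 = 45 and ps = 20/3 + (1/6)·380 = 70.

q' = 380; buyers pay £45; sellers receive £70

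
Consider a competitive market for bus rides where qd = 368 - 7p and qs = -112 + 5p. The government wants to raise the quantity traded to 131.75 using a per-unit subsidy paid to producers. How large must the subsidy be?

At q = 131.75, invert demand for the buyer price: pb = (368 − 131.75)/7 = 33.75; invert supply for the seller price: ps = (131.75 − (-112))/5 = 48.75.
The subsidy must fill the gap: s = ps − pb = 48.75 − 33.75 = 15.

Required subsidy s = 15 per unit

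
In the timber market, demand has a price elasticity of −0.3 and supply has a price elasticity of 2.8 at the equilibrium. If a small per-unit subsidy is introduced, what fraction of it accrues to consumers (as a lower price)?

For a small subsidy around the equilibrium, the benefit split depends on the relative slopes, which at a point are proportional to the elasticities.
Buyer share = εs/(εs + |εd|) = 2.8/(2.8 + 0.3) = 28/31; seller share = |εd|/(εs + |εd|) = 3/31.

Consumer share = 28/31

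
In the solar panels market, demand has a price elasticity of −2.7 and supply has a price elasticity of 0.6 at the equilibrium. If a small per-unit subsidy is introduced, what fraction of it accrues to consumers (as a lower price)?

Consumer share = 2/11

For a small subsidy around the equilibrium, the benefit split depends on the relative slopes, which at a point are proportional to the elasticities.
Buyer share = εs/(εs + |εd|) = 0.6/(0.6 + 2.7) = 2/11; seller share = |εd|/(εs + |εd|) = 9/11.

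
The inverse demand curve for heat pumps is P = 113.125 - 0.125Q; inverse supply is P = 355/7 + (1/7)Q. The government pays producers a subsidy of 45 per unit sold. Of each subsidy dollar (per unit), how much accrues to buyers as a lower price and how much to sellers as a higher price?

Pre-subsidy: 113.125 - 0.125Q = 355/7 + (1/7)Q gives Q* = 233 and P* = 84.
With the subsidy, sellers receive Ps = Pb + 45 for each unit, where Pb is the price buyers pay.
On the curves, Pb = 113.125 - 0.125Q and Ps = 355/7 + (1/7)Q; the wedge Ps − Pb = 45 gives 355/7 + (1/7)Q − (113.125 - 0.125Q) = 45, so Q' = 401.
Then Pb = 113.125 − 0.125·401 = 63 and Ps = 355/7 + (1/7)·401 = 108.
Buyers' price falls by P* − Pb = 84 − 63 = 21; sellers' price rises by Ps − P* = 108 − 84 = 24.

Buyers gain 21 per unit; sellers gain 24 per unit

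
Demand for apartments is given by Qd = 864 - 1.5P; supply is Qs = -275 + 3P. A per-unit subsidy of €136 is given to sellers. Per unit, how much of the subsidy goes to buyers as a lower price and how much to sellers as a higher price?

Pre-subsidy: 864 - 1.5P = -275 + 3P gives P* = 2278/9, Q* = 1453/3.
With the subsidy, sellers receive Ps = Pb + 136 for each unit, where Pb is the price buyers pay.
Supply in terms of Pb becomes Qs = -275 + 3(Pb + 136) = 133 + 3Pb. Setting this equal to demand: 864 - 1.5Pb = 133 + 3Pb, so Pb = 1462/9.
Sellers receive Ps = 1462/9 + 136 = 2686/9; Q' = 864 − 1.5·(1462/9) = 1861/3.
Buyers' price falls by P* − Pb = 2278/9 − 1462/9 = 272/3; sellers' price rises by Ps − P* = 2686/9 − 2278/9 = 136/3.

Buyers gain 272/3 per unit; sellers gain 136/3 per unit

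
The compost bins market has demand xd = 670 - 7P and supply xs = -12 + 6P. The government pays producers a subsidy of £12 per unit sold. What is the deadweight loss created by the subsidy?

Pre-subsidy: 670 - 7P = -12 + 6P gives P* = 682/13, x* = 3936/13.
With the subsidy, sellers receive Ps = Pb + 12 for each unit, where Pb is the price buyers pay.
Supply in terms of Pb becomes xs = -12 + 6(Pb + 12) = 60 + 6Pb. Setting this equal to demand: 670 - 7Pb = 60 + 6Pb, so Pb = 610/13.
Sellers receive Ps = 610/13 + 12 = 766/13; x' = 670 − 7·(610/13) = 4440/13.
The subsidy expands output by 4440/13 − 3936/13 = 504/13 past the efficient level; on those units the gap between marginal cost and willingness to pay runs from 0 up to 12.
DWL = ½ × 12 × 504/13 = 3024/13.

Deadweight loss = 3024/13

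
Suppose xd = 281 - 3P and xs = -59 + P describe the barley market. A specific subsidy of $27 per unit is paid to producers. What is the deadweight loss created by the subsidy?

Deadweight loss = $273.375

Pre-subsidy: 281 - 3P = -59 + P gives P* = 85, x* = 26.
With the subsidy, sellers receive Ps = Pb + 27 for each unit, where Pb is the price buyers pay.
Supply in terms of Pb becomes xs = -59 + 1(Pb + 27) = -32 + Pb. Setting this equal to demand: 281 - 3Pb = -32 + Pb, so Pb = 78.25.
Sellers receive Ps = 78.25 + 27 = 105.25; x' = 281 − 3·78.25 = 46.25.
The subsidy expands output by 46.25 − 26 = 20.25 past the efficient level; on those units the gap between marginal cost and willingness to pay runs from 0 up to 27.
DWL = ½ × 27 × 20.25 = 273.375.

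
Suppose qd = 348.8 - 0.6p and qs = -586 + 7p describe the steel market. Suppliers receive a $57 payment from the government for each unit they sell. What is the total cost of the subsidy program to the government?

Government cost = $17470.5

Pre-subsidy: 348.8 - 0.6p = -586 + 7p gives p* = 123, q* = 275.
With the subsidy, sellers receive ps = pb + 57 for each unit, where pb is the price buyers pay.
Supply in terms of pb becomes qs = -586 + 7(pb + 57) = -187 + 7pb. Setting this equal to demand: 348.8 - 0.6pb = -187 + 7pb, so pb = 70.5.
Sellers receive ps = 70.5 + 57 = 127.5; q' = 348.8 − 0.6·70.5 = 306.5.
Government outlay = subsidy × quantity = 57 × 306.5 = 17470.5.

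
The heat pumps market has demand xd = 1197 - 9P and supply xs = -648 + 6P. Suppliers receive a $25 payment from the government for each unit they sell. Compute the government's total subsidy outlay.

Pre-subsidy: 1197 - 9P = -648 + 6P gives P* = 123, x* = 90.
With the subsidy, sellers receive Ps = Pb + 25 for each unit, where Pb is the price buyers pay.
Supply in terms of Pb becomes xs = -648 + 6(Pb + 25) = -498 + 6Pb. Setting this equal to demand: 1197 - 9Pb = -498 + 6Pb, so Pb = 113.
Sellers receive Ps = 113 + 25 = 138; x' = 1197 − 9·113 = 180.
Government outlay = subsidy × quantity = 25 × 180 = 4500.

Government cost = $4500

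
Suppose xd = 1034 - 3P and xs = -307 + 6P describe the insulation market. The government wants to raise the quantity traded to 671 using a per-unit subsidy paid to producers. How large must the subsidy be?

Required subsidy s = 42 per unit

At x = 671, invert demand for the buyer price: Pb = (1034 − 671)/3 = 121; invert supply for the seller price: Ps = (671 − (-307))/6 = 163.
The subsidy must fill the gap: s = Ps − Pb = 163 − 121 = 42.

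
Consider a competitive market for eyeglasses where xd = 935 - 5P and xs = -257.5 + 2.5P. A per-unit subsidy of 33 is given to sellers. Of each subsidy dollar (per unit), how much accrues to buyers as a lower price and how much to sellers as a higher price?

Pre-subsidy: 935 - 5P = -257.5 + 2.5P gives P* = 159, x* = 140.
With the subsidy, sellers receive Ps = Pb + 33 for each unit, where Pb is the price buyers pay.
Supply in terms of Pb becomes xs = -257.5 + 2.5(Pb + 33) = -175 + 2.5Pb. Setting this equal to demand: 935 - 5Pb = -175 + 2.5Pb, so Pb = 148.
Sellers receive Ps = 148 + 33 = 181; x' = 935 − 5·148 = 195.
Buyers' price falls by P* − Pb = 159 − 148 = 11; sellers' price rises by Ps − P* = 181 − 159 = 22.

Buyers gain 11 per unit; sellers gain 22 per unit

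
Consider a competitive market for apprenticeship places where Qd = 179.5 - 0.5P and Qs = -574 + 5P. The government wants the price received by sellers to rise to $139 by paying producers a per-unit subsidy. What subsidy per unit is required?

Required subsidy s = $22 per unit

At a seller price of 139, quantity supplied is -574 + 5·139 = 121.
Buyers absorb 121 only when they pay Pb with 179.5 − 0.5·Pb = 121, i.e. Pb = 117.
s = Ps − Pb = 139 − 117 = 22.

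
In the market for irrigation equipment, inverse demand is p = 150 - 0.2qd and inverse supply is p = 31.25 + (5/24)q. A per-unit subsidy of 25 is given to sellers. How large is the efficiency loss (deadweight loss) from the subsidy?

Deadweight loss = 37500/49

Pre-subsidy: 150 - 0.2q = 31.25 + (5/24)q gives q* = 14250/49 and p* = 4500/49.
With the subsidy, sellers receive ps = pb + 25 for each unit, where pb is the price buyers pay.
On the curves, pb = 150 - 0.2q and ps = 31.25 + (5/24)q; the wedge ps − pb = 25 gives 31.25 + (5/24)q − (150 - 0.2q) = 25, so q' = 17250/49.
Then pb = 150 − 0.2·(17250/49) = 3900/49 and ps = 31.25 + (5/24)·(17250/49) = 5125/49.
The subsidy expands output by 17250/49 − 14250/49 = 3000/49 past the efficient level; on those units the gap between marginal cost and willingness to pay runs from 0 up to 25.
DWL = ½ × 25 × 3000/49 = 37500/49.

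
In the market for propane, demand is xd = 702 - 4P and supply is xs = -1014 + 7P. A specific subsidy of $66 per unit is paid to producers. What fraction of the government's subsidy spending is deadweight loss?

Pre-subsidy: 702 - 4P = -1014 + 7P gives P* = 156, x* = 78.
With the subsidy, sellers receive Ps = Pb + 66 for each unit, where Pb is the price buyers pay.
Supply in terms of Pb becomes xs = -1014 + 7(Pb + 66) = -552 + 7Pb. Setting this equal to demand: 702 - 4Pb = -552 + 7Pb, so Pb = 114.
Sellers receive Ps = 114 + 66 = 180; x' = 702 − 4·114 = 246.
ΔCS = ½(78 + 246)(156 − 114) = 6804; ΔPS = ½(78 + 246)(180 − 156) = 3888.
Government spending = 66 × 246 = 16236.
DWL = ½ × 66 × (246 − 78) = 5544; fraction = 5544 / 16236 = 14/41.

DWL / government spending = 14/41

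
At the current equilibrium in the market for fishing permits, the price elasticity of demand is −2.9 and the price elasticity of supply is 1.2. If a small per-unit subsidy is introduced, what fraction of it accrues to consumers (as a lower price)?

For a small subsidy around the equilibrium, the benefit split depends on the relative slopes, which at a point are proportional to the elasticities.
Buyer share = εs/(εs + |εd|) = 1.2/(1.2 + 2.9) = 12/41; seller share = |εd|/(εs + |εd|) = 29/41.

Consumer share = 12/41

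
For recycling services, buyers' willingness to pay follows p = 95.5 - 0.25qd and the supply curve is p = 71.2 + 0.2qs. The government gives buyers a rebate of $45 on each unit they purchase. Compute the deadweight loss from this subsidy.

Pre-subsidy: 95.5 - 0.25q = 71.2 + 0.2q gives q* = 54 and p* = 82.
With the rebate, buyers effectively pay pb = ps − 45, where ps is the price sellers receive.
On the curves, pb = 95.5 - 0.25q and ps = 71.2 + 0.2q; the wedge ps − pb = 45 gives 71.2 + 0.2q − (95.5 - 0.25q) = 45, so q' = 154.
Then pb = 95.5 − 0.25·154 = 57 and ps = 71.2 + 0.2·154 = 102.
The subsidy expands output by 154 − 54 = 100 past the efficient level; on those units the gap between marginal cost and willingness to pay runs from 0 up to 45.
DWL = ½ × 45 × 100 = 2250.

Deadweight loss = $2250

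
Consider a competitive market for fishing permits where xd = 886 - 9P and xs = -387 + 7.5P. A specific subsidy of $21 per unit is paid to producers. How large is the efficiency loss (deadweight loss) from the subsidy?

Pre-subsidy: 886 - 9P = -387 + 7.5P gives P* = 2546/33, x* = 2108/11.
With the subsidy, sellers receive Ps = Pb + 21 for each unit, where Pb is the price buyers pay.
Supply in terms of Pb becomes xs = -387 + 7.5(Pb + 21) = -229.5 + 7.5Pb. Setting this equal to demand: 886 - 9Pb = -229.5 + 7.5Pb, so Pb = 2231/33.
Sellers receive Ps = 2231/33 + 21 = 2924/33; x' = 886 − 9·(2231/33) = 3053/11.
The subsidy expands output by 3053/11 − 2108/11 = 945/11 past the efficient level; on those units the gap between marginal cost and willingness to pay runs from 0 up to 21.
DWL = ½ × 21 × 945/11 = 19845/22.

Deadweight loss = 19845/22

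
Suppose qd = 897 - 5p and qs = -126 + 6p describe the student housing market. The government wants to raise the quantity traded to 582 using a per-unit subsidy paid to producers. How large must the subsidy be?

Required subsidy s = 55 per unit

At q = 582, invert demand for the buyer price: pb = (897 − 582)/5 = 63; invert supply for the seller price: ps = (582 − (-126))/6 = 118.
The subsidy must fill the gap: s = ps − pb = 118 − 63 = 55.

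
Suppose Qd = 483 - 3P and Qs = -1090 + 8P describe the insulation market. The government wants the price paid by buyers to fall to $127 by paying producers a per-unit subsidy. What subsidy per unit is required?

Required subsidy s = $22 per unit

At a buyer price of 127, quantity demanded is 483 − 3·127 = 102.
Sellers supply 102 only when they receive Ps with -1090 + 8·Ps = 102, i.e. Ps = 149.
s = Ps − Pb = 149 − 127 = 22.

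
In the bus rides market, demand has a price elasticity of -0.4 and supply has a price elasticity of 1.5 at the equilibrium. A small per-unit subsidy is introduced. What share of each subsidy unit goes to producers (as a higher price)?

For a small subsidy around the equilibrium, the benefit split depends on the relative slopes, which at a point are proportional to the elasticities.
Buyer share = εs/(εs + |εd|) = 1.5/(1.5 + 0.4) = 15/19; seller share = |εd|/(εs + |εd|) = 4/19.
So producers capture 4/19 of the subsidy.

Producer share = 4/19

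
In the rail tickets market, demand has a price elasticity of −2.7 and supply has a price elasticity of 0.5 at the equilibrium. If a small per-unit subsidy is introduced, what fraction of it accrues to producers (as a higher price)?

Producer share = 0.84375

For a small subsidy around the equilibrium, the benefit split depends on the relative slopes, which at a point are proportional to the elasticities.
Buyer share = εs/(εs + |εd|) = 0.5/(0.5 + 2.7) = 0.15625; seller share = |εd|/(εs + |εd|) = 0.84375.
So producers capture 0.84375 of the subsidy.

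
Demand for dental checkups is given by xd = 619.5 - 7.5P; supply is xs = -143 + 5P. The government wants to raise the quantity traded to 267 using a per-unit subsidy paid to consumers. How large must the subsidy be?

Required subsidy s = 35 per unit

At x = 267, invert demand for the buyer price: Pb = (619.5 − 267)/7.5 = 47; invert supply for the seller price: Ps = (267 − (-143))/5 = 82.
The subsidy must fill the gap: s = Ps − Pb = 82 − 47 = 35.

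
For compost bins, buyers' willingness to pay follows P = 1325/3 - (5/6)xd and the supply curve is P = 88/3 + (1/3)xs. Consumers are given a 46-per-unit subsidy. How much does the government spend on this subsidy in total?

Pre-subsidy: 1325/3 - (5/6)x = 88/3 + (1/3)x gives x* = 2474/7 and P* = 1030/7.
With the rebate, buyers effectively pay Pb = Ps − 46, where Ps is the price sellers receive.
On the curves, Pb = 1325/3 - (5/6)x and Ps = 88/3 + (1/3)x; the wedge Ps − Pb = 46 gives 88/3 + (1/3)x − (1325/3 - (5/6)x) = 46, so x' = 2750/7.
Then Pb = 1325/3 − (5/6)·(2750/7) = 800/7 and Ps = 88/3 + (1/3)·(2750/7) = 1122/7.
Government outlay = subsidy × quantity = 46 × 2750/7 = 126500/7.

Government cost = 126500/7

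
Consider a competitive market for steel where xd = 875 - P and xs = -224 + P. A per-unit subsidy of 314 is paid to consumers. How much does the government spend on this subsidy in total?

Government cost = 151505

Pre-subsidy: 875 - P = -224 + P gives P* = 549.5, x* = 325.5.
With the rebate, buyers effectively pay Pb = Ps − 314, where Ps is the price sellers receive.
Demand in terms of Ps becomes xd = 875 − 1(Ps − 314) = 1189 - Ps. Setting this equal to supply: 1189 - Ps = -224 + Ps, so Ps = 706.5.
Buyers pay Pb = 706.5 − 314 = 392.5; x' = -224 + 1·706.5 = 482.5.
Government outlay = subsidy × quantity = 314 × 482.5 = 151505.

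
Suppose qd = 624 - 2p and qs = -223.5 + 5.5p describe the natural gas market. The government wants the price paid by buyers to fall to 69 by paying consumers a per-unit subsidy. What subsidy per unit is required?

Required subsidy s = 60 per unit

At a buyer price of 69, quantity demanded is 624 − 2·69 = 486.
Sellers supply 486 only when they receive ps with -223.5 + 5.5·ps = 486, i.e. ps = 129.
s = ps − pb = 129 − 69 = 60.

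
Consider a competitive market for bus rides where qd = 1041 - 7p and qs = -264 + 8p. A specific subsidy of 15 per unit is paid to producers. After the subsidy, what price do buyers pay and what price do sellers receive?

Pre-subsidy: 1041 - 7p = -264 + 8p gives p* = 87, q* = 432.
With the subsidy, sellers receive ps = pb + 15 for each unit, where pb is the price buyers pay.
Supply in terms of pb becomes qs = -264 + 8(pb + 15) = -144 + 8pb. Setting this equal to demand: 1041 - 7pb = -144 + 8pb, so pb = 79.
Sellers receive ps = 79 + 15 = 94; q' = 1041 − 7·79 = 488.

Buyers pay 79; sellers receive 94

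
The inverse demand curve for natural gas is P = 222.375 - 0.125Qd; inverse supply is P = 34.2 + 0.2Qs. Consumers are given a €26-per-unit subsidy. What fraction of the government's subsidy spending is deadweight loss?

DWL / government spending = 40/659

Pre-subsidy: 222.375 - 0.125Q = 34.2 + 0.2Q gives Q* = 579 and P* = 150.
With the rebate, buyers effectively pay Pb = Ps − 26, where Ps is the price sellers receive.
On the curves, Pb = 222.375 - 0.125Q and Ps = 34.2 + 0.2Q; the wedge Ps − Pb = 26 gives 34.2 + 0.2Q − (222.375 - 0.125Q) = 26, so Q' = 659.
Then Pb = 222.375 − 0.125·659 = 140 and Ps = 34.2 + 0.2·659 = 166.
ΔCS = ½(579 + 659)(150 − 140) = 6190; ΔPS = ½(579 + 659)(166 − 150) = 9904.
Government spending = 26 × 659 = 17134.
DWL = ½ × 26 × (659 − 579) = 1040; fraction = 1040 / 17134 = 40/659.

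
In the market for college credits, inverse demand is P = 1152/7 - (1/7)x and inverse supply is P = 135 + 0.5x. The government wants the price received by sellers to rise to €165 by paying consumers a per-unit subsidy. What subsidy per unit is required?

Required subsidy s = €9 per unit

At a seller price of 165, quantity supplied is -270 + 2·165 = 60.
Buyers absorb 60 only when they pay Pb = 1152/7 − (1/7)·60 = 156.
s = Ps − Pb = 165 − 156 = 9.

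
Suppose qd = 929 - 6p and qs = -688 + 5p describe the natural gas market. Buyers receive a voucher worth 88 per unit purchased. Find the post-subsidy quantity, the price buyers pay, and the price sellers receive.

Pre-subsidy: 929 - 6p = -688 + 5p gives p* = 147, q* = 47.
With the rebate, buyers effectively pay pb = ps − 88, where ps is the price sellers receive.
Demand in terms of ps becomes qd = 929 − 6(ps − 88) = 1457 - 6ps. Setting this equal to supply: 1457 - 6ps = -688 + 5ps, so ps = 195.
Buyers pay pb = 195 − 88 = 107; q' = -688 + 5·195 = 287.

q' = 287; buyers pay 107; sellers receive 195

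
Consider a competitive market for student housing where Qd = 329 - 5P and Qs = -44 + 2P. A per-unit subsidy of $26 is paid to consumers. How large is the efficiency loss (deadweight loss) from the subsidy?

Deadweight loss = 3380/7

Pre-subsidy: 329 - 5P = -44 + 2P gives P* = 373/7, Q* = 438/7.
With the rebate, buyers effectively pay Pb = Ps − 26, where Ps is the price sellers receive.
Demand in terms of Ps becomes Qd = 329 − 5(Ps − 26) = 459 - 5Ps. Setting this equal to supply: 459 - 5Ps = -44 + 2Ps, so Ps = 503/7.
Buyers pay Pb = 503/7 − 26 = 321/7; Q' = -44 + 2·(503/7) = 698/7.
The subsidy expands output by 698/7 − 438/7 = 260/7 past the efficient level; on those units the gap between marginal cost and willingness to pay runs from 0 up to 26.
DWL = ½ × 26 × 260/7 = 3380/7.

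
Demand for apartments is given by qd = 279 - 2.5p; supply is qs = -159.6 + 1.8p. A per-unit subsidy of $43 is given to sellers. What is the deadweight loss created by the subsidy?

Pre-subsidy: 279 - 2.5p = -159.6 + 1.8p gives p* = 102, q* = 24.
With the subsidy, sellers receive ps = pb + 43 for each unit, where pb is the price buyers pay.
Supply in terms of pb becomes qs = -159.6 + 1.8(pb + 43) = -82.2 + 1.8pb. Setting this equal to demand: 279 - 2.5pb = -82.2 + 1.8pb, so pb = 84.
Sellers receive ps = 84 + 43 = 127; q' = 279 − 2.5·84 = 69.
The subsidy expands output by 69 − 24 = 45 past the efficient level; on those units the gap between marginal cost and willingness to pay runs from 0 up to 43.
DWL = ½ × 43 × 45 = 967.5.

Deadweight loss = $967.5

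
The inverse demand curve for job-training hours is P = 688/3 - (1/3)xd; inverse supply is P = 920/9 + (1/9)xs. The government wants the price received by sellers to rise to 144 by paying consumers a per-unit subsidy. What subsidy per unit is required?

At a seller price of 144, quantity supplied is -920 + 9·144 = 376.
Buyers absorb 376 only when they pay Pb = 688/3 − (1/3)·376 = 104.
s = Ps − Pb = 144 − 104 = 40.

Required subsidy s = 40 per unit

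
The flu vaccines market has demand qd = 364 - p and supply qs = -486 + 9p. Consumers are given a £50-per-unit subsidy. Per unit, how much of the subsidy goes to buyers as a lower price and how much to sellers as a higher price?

Pre-subsidy: 364 - p = -486 + 9p gives p* = 85, q* = 279.
With the rebate, buyers effectively pay pb = ps − 50, where ps is the price sellers receive.
Demand in terms of ps becomes qd = 364 − 1(ps − 50) = 414 - ps. Setting this equal to supply: 414 - ps = -486 + 9ps, so ps = 90.
Buyers pay pb = 90 − 50 = 40; q' = -486 + 9·90 = 324.
Buyers' price falls by p* − pb = 85 − 40 = 45; sellers' price rises by ps − p* = 90 − 85 = 5.

Buyers gain £45 per unit; sellers gain £5 per unit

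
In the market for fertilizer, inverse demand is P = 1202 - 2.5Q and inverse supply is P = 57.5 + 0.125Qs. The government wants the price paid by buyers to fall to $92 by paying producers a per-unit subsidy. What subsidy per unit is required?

At a buyer price of 92, quantity demanded is 480.8 − 0.4·92 = 444.
Sellers supply 444 only when they receive Ps = 57.5 + 0.125·444 = 113.
s = Ps − Pb = 113 − 92 = 21.

Required subsidy s = $21 per unit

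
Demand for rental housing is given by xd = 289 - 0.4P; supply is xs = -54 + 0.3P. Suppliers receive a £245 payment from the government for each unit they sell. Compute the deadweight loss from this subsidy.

Pre-subsidy: 289 - 0.4P = -54 + 0.3P gives P* = 490, x* = 93.
With the subsidy, sellers receive Ps = Pb + 245 for each unit, where Pb is the price buyers pay.
Supply in terms of Pb becomes xs = -54 + 0.3(Pb + 245) = 19.5 + 0.3Pb. Setting this equal to demand: 289 - 0.4Pb = 19.5 + 0.3Pb, so Pb = 385.
Sellers receive Ps = 385 + 245 = 630; x' = 289 − 0.4·385 = 135.
The subsidy expands output by 135 − 93 = 42 past the efficient level; on those units the gap between marginal cost and willingness to pay runs from 0 up to 245.
DWL = ½ × 245 × 42 = 5145.

Deadweight loss = £5145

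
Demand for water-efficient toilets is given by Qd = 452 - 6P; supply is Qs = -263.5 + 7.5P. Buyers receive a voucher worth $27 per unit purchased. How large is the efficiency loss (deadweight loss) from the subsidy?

Deadweight loss = $1215

Pre-subsidy: 452 - 6P = -263.5 + 7.5P gives P* = 53, Q* = 134.
With the rebate, buyers effectively pay Pb = Ps − 27, where Ps is the price sellers receive.
Demand in terms of Ps becomes Qd = 452 − 6(Ps − 27) = 614 - 6Ps. Setting this equal to supply: 614 - 6Ps = -263.5 + 7.5Ps, so Ps = 65.
Buyers pay Pb = 65 − 27 = 38; Q' = -263.5 + 7.5·65 = 224.
The subsidy expands output by 224 − 134 = 90 past the efficient level; on those units the gap between marginal cost and willingness to pay runs from 0 up to 27.
DWL = ½ × 27 × 90 = 1215.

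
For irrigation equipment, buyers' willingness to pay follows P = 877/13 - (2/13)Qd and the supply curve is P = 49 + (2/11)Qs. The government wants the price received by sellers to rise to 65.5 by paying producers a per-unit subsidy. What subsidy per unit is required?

At a seller price of 65.5, quantity supplied is -269.5 + 5.5·65.5 = 90.75.
Buyers absorb 90.75 only when they pay Pb = 877/13 − (2/13)·90.75 = 53.5.
s = Ps − Pb = 65.5 − 53.5 = 12.

Required subsidy s = 12 per unit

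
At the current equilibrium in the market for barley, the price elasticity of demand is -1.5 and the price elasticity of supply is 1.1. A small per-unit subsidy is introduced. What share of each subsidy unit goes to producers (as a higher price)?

For a small subsidy around the equilibrium, the benefit split depends on the relative slopes, which at a point are proportional to the elasticities.
Buyer share = εs/(εs + |εd|) = 1.1/(1.1 + 1.5) = 11/26; seller share = |εd|/(εs + |εd|) = 15/26.
So producers capture 15/26 of the subsidy.

Producer share = 15/26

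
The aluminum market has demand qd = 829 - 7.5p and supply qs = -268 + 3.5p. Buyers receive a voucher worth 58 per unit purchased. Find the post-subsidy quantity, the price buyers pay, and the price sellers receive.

q' = 2414/11; buyers pay 894/11; sellers receive 1532/11

Pre-subsidy: 829 - 7.5p = -268 + 3.5p gives p* = 1097/11, q* = 1783/22.
With the rebate, buyers effectively pay pb = ps − 58, where ps is the price sellers receive.
Demand in terms of ps becomes qd = 829 − 7.5(ps − 58) = 1264 - 7.5ps. Setting this equal to supply: 1264 - 7.5ps = -268 + 3.5ps, so ps = 1532/11.
Buyers pay pb = 1532/11 − 58 = 894/11; q' = -268 + 3.5·(1532/11) = 2414/11.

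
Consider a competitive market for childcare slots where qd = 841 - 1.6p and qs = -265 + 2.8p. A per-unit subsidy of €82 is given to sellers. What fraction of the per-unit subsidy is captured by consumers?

Pre-subsidy: 841 - 1.6p = -265 + 2.8p gives p* = 2765/11, q* = 4827/11.
With the subsidy, sellers receive ps = pb + 82 for each unit, where pb is the price buyers pay.
Supply in terms of pb becomes qs = -265 + 2.8(pb + 82) = -35.4 + 2.8pb. Setting this equal to demand: 841 - 1.6pb = -35.4 + 2.8pb, so pb = 2191/11.
Sellers receive ps = 2191/11 + 82 = 3093/11; q' = 841 − 1.6·(2191/11) = 28727/55.
Buyers' price falls by p* − pb = 2765/11 − 2191/11 = 574/11; sellers' price rises by ps − p* = 3093/11 − 2765/11 = 328/11.
So consumers capture (574/11)/82 = 7/11 of each unit of subsidy.

Consumer share = 7/11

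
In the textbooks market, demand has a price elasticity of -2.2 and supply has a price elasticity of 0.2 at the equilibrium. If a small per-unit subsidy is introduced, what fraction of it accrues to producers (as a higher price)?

For a small subsidy around the equilibrium, the benefit split depends on the relative slopes, which at a point are proportional to the elasticities.
Buyer share = εs/(εs + |εd|) = 0.2/(0.2 + 2.2) = 1/12; seller share = |εd|/(εs + |εd|) = 11/12.
So producers capture 11/12 of the subsidy.

Producer share = 11/12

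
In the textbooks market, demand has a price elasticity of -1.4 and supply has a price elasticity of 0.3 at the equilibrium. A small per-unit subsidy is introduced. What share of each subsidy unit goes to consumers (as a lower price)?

Consumer share = 3/17

For a small subsidy around the equilibrium, the benefit split depends on the relative slopes, which at a point are proportional to the elasticities.
Buyer share = εs/(εs + |εd|) = 0.3/(0.3 + 1.4) = 3/17; seller share = |εd|/(εs + |εd|) = 14/17.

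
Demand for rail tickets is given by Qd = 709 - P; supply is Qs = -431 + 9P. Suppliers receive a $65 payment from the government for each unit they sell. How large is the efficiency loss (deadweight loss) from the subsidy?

Pre-subsidy: 709 - P = -431 + 9P gives P* = 114, Q* = 595.
With the subsidy, sellers receive Ps = Pb + 65 for each unit, where Pb is the price buyers pay.
Supply in terms of Pb becomes Qs = -431 + 9(Pb + 65) = 154 + 9Pb. Setting this equal to demand: 709 - Pb = 154 + 9Pb, so Pb = 55.5.
Sellers receive Ps = 55.5 + 65 = 120.5; Q' = 709 − 1·55.5 = 653.5.
The subsidy expands output by 653.5 − 595 = 58.5 past the efficient level; on those units the gap between marginal cost and willingness to pay runs from 0 up to 65.
DWL = ½ × 65 × 58.5 = 1901.25.

Deadweight loss = $1901.25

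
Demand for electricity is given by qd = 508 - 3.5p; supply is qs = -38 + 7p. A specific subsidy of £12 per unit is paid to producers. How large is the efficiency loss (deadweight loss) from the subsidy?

Deadweight loss = £168

Pre-subsidy: 508 - 3.5p = -38 + 7p gives p* = 52, q* = 326.
With the subsidy, sellers receive ps = pb + 12 for each unit, where pb is the price buyers pay.
Supply in terms of pb becomes qs = -38 + 7(pb + 12) = 46 + 7pb. Setting this equal to demand: 508 - 3.5pb = 46 + 7pb, so pb = 44.
Sellers receive ps = 44 + 12 = 56; q' = 508 − 3.5·44 = 354.
The subsidy expands output by 354 − 326 = 28 past the efficient level; on those units the gap between marginal cost and willingness to pay runs from 0 up to 12.
DWL = ½ × 12 × 28 = 168.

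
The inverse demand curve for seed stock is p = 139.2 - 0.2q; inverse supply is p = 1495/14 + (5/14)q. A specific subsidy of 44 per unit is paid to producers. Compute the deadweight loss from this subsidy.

Deadweight loss = 67760/39

Pre-subsidy: 139.2 - 0.2q = 1495/14 + (5/14)q gives q* = 2269/39 and p* = 4975/39.
With the subsidy, sellers receive ps = pb + 44 for each unit, where pb is the price buyers pay.
On the curves, pb = 139.2 - 0.2q and ps = 1495/14 + (5/14)q; the wedge ps − pb = 44 gives 1495/14 + (5/14)q − (139.2 - 0.2q) = 44, so q' = 1783/13.
Then pb = 139.2 − 0.2·(1783/13) = 1453/13 and ps = 1495/14 + (5/14)·(1783/13) = 2025/13.
The subsidy expands output by 1783/13 − 2269/39 = 3080/39 past the efficient level; on those units the gap between marginal cost and willingness to pay runs from 0 up to 44.
DWL = ½ × 44 × 3080/39 = 67760/39.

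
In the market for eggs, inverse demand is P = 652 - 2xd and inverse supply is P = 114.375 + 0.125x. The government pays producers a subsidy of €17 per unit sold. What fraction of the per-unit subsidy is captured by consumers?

Pre-subsidy: 652 - 2x = 114.375 + 0.125x gives x* = 253 and P* = 146.
With the subsidy, sellers receive Ps = Pb + 17 for each unit, where Pb is the price buyers pay.
On the curves, Pb = 652 - 2x and Ps = 114.375 + 0.125x; the wedge Ps − Pb = 17 gives 114.375 + 0.125x − (652 - 2x) = 17, so x' = 261.
Then Pb = 652 − 2·261 = 130 and Ps = 114.375 + 0.125·261 = 147.
Buyers' price falls by P* − Pb = 146 − 130 = 16; sellers' price rises by Ps − P* = 147 − 146 = 1.
So consumers capture 16/17 = 16/17 of each unit of subsidy.

Consumer share = 16/17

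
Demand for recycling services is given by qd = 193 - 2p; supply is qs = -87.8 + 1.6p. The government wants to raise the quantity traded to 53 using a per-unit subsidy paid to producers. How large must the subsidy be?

Required subsidy s = 18 per unit

At q = 53, invert demand for the buyer price: pb = (193 − 53)/2 = 70; invert supply for the seller price: ps = (53 − (-87.8))/1.6 = 88.
The subsidy must fill the gap: s = ps − pb = 88 − 70 = 18.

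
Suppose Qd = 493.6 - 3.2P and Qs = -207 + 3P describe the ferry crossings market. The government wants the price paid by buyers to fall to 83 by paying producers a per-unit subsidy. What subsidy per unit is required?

At a buyer price of 83, quantity demanded is 493.6 − 3.2·83 = 228.
Sellers supply 228 only when they receive Ps with -207 + 3·Ps = 228, i.e. Ps = 145.
s = Ps − Pb = 145 − 83 = 62.

Required subsidy s = 62 per unit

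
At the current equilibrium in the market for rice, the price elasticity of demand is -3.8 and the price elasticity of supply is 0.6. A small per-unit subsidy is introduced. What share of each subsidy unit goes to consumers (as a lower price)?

For a small subsidy around the equilibrium, the benefit split depends on the relative slopes, which at a point are proportional to the elasticities.
Buyer share = εs/(εs + |εd|) = 0.6/(0.6 + 3.8) = 3/22; seller share = |εd|/(εs + |εd|) = 19/22.

Consumer share = 3/22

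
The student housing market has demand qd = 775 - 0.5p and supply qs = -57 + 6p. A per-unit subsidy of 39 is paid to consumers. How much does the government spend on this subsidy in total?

Pre-subsidy: 775 - 0.5p = -57 + 6p gives p* = 128, q* = 711.
With the rebate, buyers effectively pay pb = ps − 39, where ps is the price sellers receive.
Demand in terms of ps becomes qd = 775 − 0.5(ps − 39) = 794.5 - 0.5ps. Setting this equal to supply: 794.5 - 0.5ps = -57 + 6ps, so ps = 131.
Buyers pay pb = 131 − 39 = 92; q' = -57 + 6·131 = 729.
Government outlay = subsidy × quantity = 39 × 729 = 28431.

Government cost = 28431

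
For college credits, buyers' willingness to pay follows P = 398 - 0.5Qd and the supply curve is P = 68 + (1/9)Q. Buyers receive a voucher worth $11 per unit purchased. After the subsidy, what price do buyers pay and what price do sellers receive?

Buyers pay $119; sellers receive $130

Pre-subsidy: 398 - 0.5Q = 68 + (1/9)Q gives Q* = 540 and P* = 128.
With the rebate, buyers effectively pay Pb = Ps − 11, where Ps is the price sellers receive.
On the curves, Pb = 398 - 0.5Q and Ps = 68 + (1/9)Q; the wedge Ps − Pb = 11 gives 68 + (1/9)Q − (398 - 0.5Q) = 11, so Q' = 558.
Then Pb = 398 − 0.5·558 = 119 and Ps = 68 + (1/9)·558 = 130.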